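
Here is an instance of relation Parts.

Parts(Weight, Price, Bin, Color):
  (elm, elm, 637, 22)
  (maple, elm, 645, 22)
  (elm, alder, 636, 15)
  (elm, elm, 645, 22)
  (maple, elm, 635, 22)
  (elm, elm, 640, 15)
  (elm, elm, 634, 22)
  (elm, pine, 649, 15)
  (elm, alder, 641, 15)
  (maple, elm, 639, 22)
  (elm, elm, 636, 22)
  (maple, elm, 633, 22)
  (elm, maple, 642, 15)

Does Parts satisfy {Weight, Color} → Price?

(Weight=elm, Color=22): 4 rows → Price = elm, elm, elm, elm ✓
(Weight=maple, Color=22): 4 rows → Price = elm, elm, elm, elm ✓
(Weight=elm, Color=15): 5 rows → Price takes values {alder, elm, pine, maple} — violation
Two rows agree on {Weight, Color} but differ on Price, so {Weight, Color} → Price does not hold.

No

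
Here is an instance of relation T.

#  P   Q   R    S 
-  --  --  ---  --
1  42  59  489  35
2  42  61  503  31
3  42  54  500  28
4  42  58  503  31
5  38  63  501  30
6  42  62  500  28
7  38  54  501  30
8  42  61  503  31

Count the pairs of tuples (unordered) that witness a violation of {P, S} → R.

(P=42, S=31): all 3 rows agree on R — 0 pairs.
(P=42, S=28): all 2 rows agree on R — 0 pairs.
(P=38, S=30): all 2 rows agree on R — 0 pairs.

0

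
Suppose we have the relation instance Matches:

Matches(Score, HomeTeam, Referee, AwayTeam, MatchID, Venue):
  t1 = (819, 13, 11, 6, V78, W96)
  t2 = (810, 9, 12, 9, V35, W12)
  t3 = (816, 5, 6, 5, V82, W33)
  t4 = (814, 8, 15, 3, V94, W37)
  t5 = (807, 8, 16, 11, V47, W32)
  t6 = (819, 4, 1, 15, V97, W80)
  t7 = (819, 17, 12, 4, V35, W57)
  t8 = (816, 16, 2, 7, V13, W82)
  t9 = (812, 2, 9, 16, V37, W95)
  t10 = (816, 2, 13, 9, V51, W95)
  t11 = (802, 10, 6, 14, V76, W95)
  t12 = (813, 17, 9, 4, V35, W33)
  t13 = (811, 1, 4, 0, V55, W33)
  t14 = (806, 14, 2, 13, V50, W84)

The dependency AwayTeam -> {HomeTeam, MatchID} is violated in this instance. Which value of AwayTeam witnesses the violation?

9

AwayTeam=6: row 1 → {HomeTeam,MatchID} = (13, V78) ✓
AwayTeam=9: rows 2, 10 → {HomeTeam,MatchID} takes values {(9, V35), (2, V51)} — violation
AwayTeam=5: row 3 → {HomeTeam,MatchID} = (5, V82) ✓
AwayTeam=3: row 4 → {HomeTeam,MatchID} = (8, V94) ✓
AwayTeam=11: row 5 → {HomeTeam,MatchID} = (8, V47) ✓
AwayTeam=15: row 6 → {HomeTeam,MatchID} = (4, V97) ✓
AwayTeam=4: rows 7, 12 → {HomeTeam,MatchID} = (17, V35), (17, V35) ✓
AwayTeam=7: row 8 → {HomeTeam,MatchID} = (16, V13) ✓
AwayTeam=16: row 9 → {HomeTeam,MatchID} = (2, V37) ✓
AwayTeam=14: row 11 → {HomeTeam,MatchID} = (10, V76) ✓
AwayTeam=0: row 13 → {HomeTeam,MatchID} = (1, V55) ✓
AwayTeam=13: row 14 → {HomeTeam,MatchID} = (14, V50) ✓
The only AwayTeam value with inconsistent RHS is AwayTeam=9.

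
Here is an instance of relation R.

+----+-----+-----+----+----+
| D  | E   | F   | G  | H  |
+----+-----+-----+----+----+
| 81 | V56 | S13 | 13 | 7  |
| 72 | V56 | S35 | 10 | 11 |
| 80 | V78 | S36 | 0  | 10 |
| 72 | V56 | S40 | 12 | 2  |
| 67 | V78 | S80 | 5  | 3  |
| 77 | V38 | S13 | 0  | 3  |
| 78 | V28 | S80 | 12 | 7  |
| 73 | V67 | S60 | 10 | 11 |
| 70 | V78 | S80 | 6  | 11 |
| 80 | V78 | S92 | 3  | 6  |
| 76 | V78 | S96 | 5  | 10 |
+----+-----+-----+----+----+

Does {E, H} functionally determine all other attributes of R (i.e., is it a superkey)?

No

Two distinct rows share (E=V78, H=10), so {E, H} does not determine every attribute — not a superkey.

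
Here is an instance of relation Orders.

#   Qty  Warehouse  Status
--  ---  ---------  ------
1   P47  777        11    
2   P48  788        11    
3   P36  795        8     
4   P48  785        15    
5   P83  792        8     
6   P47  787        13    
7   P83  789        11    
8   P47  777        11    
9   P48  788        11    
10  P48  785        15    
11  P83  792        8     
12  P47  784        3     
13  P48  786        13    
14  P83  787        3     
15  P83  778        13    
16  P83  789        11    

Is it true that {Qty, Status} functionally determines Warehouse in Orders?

(Qty=P47, Status=11): rows 1, 8 → Warehouse = 777, 777 ✓
(Qty=P48, Status=11): rows 2, 9 → Warehouse = 788, 788 ✓
(Qty=P36, Status=8): row 3 → Warehouse = 795 ✓
(Qty=P48, Status=15): rows 4, 10 → Warehouse = 785, 785 ✓
(Qty=P83, Status=8): rows 5, 11 → Warehouse = 792, 792 ✓
(Qty=P47, Status=13): row 6 → Warehouse = 787 ✓
(Qty=P83, Status=11): rows 7, 16 → Warehouse = 789, 789 ✓
(Qty=P47, Status=3): row 12 → Warehouse = 784 ✓
(Qty=P48, Status=13): row 13 → Warehouse = 786 ✓
(Qty=P83, Status=3): row 14 → Warehouse = 787 ✓
(Qty=P83, Status=13): row 15 → Warehouse = 778 ✓
Every {Qty, Status} value is associated with a single Warehouse value, so {Qty, Status} -> Warehouse holds.

Yes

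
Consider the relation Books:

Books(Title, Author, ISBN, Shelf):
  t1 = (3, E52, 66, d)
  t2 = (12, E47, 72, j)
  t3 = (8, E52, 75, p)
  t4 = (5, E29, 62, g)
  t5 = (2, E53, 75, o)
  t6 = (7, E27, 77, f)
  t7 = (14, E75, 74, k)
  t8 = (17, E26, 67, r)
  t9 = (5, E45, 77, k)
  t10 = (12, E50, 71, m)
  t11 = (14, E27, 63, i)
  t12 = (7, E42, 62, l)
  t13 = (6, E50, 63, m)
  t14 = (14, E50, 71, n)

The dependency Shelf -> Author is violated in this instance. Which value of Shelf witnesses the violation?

Shelf=d: row 1 → Author = E52 ✓
Shelf=j: row 2 → Author = E47 ✓
Shelf=p: row 3 → Author = E52 ✓
Shelf=g: row 4 → Author = E29 ✓
Shelf=o: row 5 → Author = E53 ✓
Shelf=f: row 6 → Author = E27 ✓
Shelf=k: rows 7, 9 → Author takes values {E75, E45} — violation
Shelf=r: row 8 → Author = E26 ✓
Shelf=m: rows 10, 13 → Author = E50, E50 ✓
Shelf=i: row 11 → Author = E27 ✓
Shelf=l: row 12 → Author = E42 ✓
Shelf=n: row 14 → Author = E50 ✓
The only Shelf value with inconsistent Author is Shelf=k.

k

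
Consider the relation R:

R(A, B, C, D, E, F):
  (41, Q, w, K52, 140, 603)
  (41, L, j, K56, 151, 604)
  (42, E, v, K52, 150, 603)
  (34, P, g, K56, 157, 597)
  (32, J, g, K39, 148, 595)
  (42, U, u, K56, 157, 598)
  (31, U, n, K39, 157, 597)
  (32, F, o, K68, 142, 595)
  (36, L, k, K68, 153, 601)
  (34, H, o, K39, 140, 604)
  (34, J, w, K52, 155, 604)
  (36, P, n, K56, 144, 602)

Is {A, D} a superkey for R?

All 12 rows have distinct {A, D} values, so {A, D} → (all attributes) holds and {A, D} is a superkey.

Yes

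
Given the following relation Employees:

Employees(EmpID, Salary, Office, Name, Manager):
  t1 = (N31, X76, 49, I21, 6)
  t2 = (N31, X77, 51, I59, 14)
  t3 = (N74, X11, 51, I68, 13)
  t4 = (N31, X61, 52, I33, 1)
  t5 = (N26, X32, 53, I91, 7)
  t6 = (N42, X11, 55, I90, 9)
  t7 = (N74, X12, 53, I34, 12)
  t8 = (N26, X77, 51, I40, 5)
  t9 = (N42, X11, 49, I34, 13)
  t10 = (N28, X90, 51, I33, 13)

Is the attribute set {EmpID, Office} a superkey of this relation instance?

All 10 rows have distinct {EmpID, Office} values, so {EmpID, Office} → (all attributes) holds and {EmpID, Office} is a superkey.

Yes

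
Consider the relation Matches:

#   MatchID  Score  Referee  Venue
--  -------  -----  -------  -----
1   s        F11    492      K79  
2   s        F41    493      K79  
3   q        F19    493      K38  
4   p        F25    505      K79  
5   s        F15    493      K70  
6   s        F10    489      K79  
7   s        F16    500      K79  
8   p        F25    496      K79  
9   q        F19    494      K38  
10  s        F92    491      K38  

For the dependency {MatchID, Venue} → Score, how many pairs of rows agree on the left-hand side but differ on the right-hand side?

(MatchID=s, Venue=K79): violating pairs (1,2), (1,6), (1,7), (2,6), (2,7), (6,7) — 6 pairs.
(MatchID=q, Venue=K38): all 2 rows agree on Score — 0 pairs.
(MatchID=p, Venue=K79): all 2 rows agree on Score — 0 pairs.

6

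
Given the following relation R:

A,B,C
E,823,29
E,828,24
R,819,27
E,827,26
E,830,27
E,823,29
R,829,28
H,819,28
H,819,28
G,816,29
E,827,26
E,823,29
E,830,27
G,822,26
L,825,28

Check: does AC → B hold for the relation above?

Yes

(A=E, C=29): 3 rows → B = 823, 823, 823 ✓
(A=E, C=24): 1 row → B = 828 ✓
(A=R, C=27): 1 row → B = 819 ✓
(A=E, C=26): 2 rows → B = 827, 827 ✓
(A=E, C=27): 2 rows → B = 830, 830 ✓
(A=R, C=28): 1 row → B = 829 ✓
(A=H, C=28): 2 rows → B = 819, 819 ✓
(A=G, C=29): 1 row → B = 816 ✓
(A=G, C=26): 1 row → B = 822 ✓
(A=L, C=28): 1 row → B = 825 ✓
Every AC value is associated with a single B value, so AC → B holds.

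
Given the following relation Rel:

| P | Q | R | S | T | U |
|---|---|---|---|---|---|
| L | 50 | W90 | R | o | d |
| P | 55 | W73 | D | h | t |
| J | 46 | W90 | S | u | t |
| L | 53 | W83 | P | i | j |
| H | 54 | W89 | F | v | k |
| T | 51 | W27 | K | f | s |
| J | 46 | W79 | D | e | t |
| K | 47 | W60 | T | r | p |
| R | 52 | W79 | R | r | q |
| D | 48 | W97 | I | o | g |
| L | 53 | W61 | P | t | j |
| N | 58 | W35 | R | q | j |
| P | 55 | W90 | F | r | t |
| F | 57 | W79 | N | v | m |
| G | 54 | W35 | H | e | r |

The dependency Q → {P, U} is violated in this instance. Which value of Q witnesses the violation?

54

Q=50: 1 row → {P,U} = (L, d) ✓
Q=55: 2 rows → {P,U} = (P, t), (P, t) ✓
Q=46: 2 rows → {P,U} = (J, t), (J, t) ✓
Q=53: 2 rows → {P,U} = (L, j), (L, j) ✓
Q=54: 2 rows → {P,U} takes values {(H, k), (G, r)} — violation
Q=51: 1 row → {P,U} = (T, s) ✓
Q=47: 1 row → {P,U} = (K, p) ✓
Q=52: 1 row → {P,U} = (R, q) ✓
Q=48: 1 row → {P,U} = (D, g) ✓
Q=58: 1 row → {P,U} = (N, j) ✓
Q=57: 1 row → {P,U} = (F, m) ✓
The only Q value with inconsistent RHS is Q=54.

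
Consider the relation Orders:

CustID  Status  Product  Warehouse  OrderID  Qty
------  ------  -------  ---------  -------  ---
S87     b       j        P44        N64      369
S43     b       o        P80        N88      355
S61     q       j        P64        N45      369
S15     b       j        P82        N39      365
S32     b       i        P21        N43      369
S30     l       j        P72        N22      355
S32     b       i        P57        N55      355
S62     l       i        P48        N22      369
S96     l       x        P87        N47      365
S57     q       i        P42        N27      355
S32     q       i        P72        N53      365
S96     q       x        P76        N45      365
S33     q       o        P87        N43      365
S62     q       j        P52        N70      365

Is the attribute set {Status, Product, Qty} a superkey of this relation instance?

Yes

All 14 rows have distinct {Status, Product, Qty} values, so {Status, Product, Qty} → (all attributes) holds and {Status, Product, Qty} is a superkey.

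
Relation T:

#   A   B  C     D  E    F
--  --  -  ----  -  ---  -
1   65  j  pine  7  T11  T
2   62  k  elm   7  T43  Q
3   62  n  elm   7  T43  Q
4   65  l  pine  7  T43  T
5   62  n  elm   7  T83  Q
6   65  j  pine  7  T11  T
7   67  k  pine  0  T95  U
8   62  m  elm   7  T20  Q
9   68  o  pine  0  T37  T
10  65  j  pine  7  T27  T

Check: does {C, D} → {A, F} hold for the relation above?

(C=pine, D=7): rows 1, 4, 6, 10 → {A,F} = (65, T), (65, T), (65, T), (65, T) ✓
(C=elm, D=7): rows 2, 3, 5, 8 → {A,F} = (62, Q), (62, Q), (62, Q), (62, Q) ✓
(C=pine, D=0): rows 7, 9 → {A,F} takes values {(67, U), (68, T)} — violation
Two rows agree on {C, D} but differ on {A, F}, so {C, D} → {A, F} does not hold.

No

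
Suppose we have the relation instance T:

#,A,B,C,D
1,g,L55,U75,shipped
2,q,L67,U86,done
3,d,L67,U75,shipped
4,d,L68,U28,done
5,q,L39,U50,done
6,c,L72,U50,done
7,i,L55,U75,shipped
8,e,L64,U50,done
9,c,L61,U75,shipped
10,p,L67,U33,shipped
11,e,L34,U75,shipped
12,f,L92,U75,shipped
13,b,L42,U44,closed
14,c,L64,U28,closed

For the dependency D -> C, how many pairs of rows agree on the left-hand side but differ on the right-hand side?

14

D=shipped: violating pairs (1,10), (3,10), (7,10), (9,10), (10,11), (10,12) — 6 pairs.
D=done: violating pairs (2,4), (2,5), (2,6), (2,8), (4,5), (4,6), (4,8) — 7 pairs.
D=closed: violating pairs (13,14) — 1 pair.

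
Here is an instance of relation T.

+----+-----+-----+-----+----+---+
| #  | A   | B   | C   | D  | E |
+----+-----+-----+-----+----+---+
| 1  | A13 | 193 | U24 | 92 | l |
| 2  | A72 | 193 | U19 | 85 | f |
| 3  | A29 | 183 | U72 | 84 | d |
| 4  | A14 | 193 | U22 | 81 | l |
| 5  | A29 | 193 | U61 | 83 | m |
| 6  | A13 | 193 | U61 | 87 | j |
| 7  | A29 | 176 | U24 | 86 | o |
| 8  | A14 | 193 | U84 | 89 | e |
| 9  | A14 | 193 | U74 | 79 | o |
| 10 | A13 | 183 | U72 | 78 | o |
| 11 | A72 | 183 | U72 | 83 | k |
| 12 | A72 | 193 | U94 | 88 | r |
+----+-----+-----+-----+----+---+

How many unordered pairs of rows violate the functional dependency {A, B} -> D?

(A=A13, B=193): violating pairs (1,6) — 1 pair.
(A=A72, B=193): violating pairs (2,12) — 1 pair.
(A=A14, B=193): violating pairs (4,8), (4,9), (8,9) — 3 pairs.

5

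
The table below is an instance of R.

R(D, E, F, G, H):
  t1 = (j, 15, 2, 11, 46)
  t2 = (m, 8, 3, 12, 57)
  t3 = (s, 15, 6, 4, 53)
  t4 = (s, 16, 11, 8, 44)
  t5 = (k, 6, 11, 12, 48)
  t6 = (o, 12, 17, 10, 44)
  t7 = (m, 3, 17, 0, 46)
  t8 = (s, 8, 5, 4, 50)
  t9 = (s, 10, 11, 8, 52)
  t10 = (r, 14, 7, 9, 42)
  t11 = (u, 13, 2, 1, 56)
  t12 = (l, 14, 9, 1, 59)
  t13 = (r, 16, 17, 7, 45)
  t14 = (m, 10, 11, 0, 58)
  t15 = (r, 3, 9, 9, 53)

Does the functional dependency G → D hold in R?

No

G=11: row 1 → D = j ✓
G=12: rows 2, 5 → D takes values {m, k} — violation
G=4: rows 3, 8 → D = s, s ✓
G=8: rows 4, 9 → D = s, s ✓
G=10: row 6 → D = o ✓
G=0: rows 7, 14 → D = m, m ✓
G=9: rows 10, 15 → D = r, r ✓
G=1: rows 11, 12 → D takes values {u, l} — violation
G=7: row 13 → D = r ✓
Two rows agree on G but differ on D, so G → D does not hold.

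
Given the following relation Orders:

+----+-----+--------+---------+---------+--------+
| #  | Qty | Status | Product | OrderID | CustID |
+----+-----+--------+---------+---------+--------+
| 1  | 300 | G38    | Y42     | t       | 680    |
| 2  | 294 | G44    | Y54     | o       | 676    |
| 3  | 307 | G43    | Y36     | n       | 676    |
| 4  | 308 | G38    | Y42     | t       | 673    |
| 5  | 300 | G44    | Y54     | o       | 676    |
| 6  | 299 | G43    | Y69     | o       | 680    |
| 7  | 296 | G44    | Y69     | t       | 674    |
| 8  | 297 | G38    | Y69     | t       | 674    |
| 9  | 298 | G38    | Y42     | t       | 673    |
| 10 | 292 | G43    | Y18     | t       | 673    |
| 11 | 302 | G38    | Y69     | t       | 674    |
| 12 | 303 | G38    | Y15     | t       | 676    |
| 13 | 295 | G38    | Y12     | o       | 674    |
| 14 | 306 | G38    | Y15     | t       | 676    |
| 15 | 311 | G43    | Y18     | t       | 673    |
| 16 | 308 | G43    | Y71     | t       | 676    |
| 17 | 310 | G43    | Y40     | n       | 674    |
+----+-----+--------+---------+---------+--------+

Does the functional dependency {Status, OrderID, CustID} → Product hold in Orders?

Yes

(Status=G38, OrderID=t, CustID=680): row 1 → Product = Y42 ✓
(Status=G44, OrderID=o, CustID=676): rows 2, 5 → Product = Y54, Y54 ✓
(Status=G43, OrderID=n, CustID=676): row 3 → Product = Y36 ✓
(Status=G38, OrderID=t, CustID=673): rows 4, 9 → Product = Y42, Y42 ✓
(Status=G43, OrderID=o, CustID=680): row 6 → Product = Y69 ✓
(Status=G44, OrderID=t, CustID=674): row 7 → Product = Y69 ✓
(Status=G38, OrderID=t, CustID=674): rows 8, 11 → Product = Y69, Y69 ✓
(Status=G43, OrderID=t, CustID=673): rows 10, 15 → Product = Y18, Y18 ✓
(Status=G38, OrderID=t, CustID=676): rows 12, 14 → Product = Y15, Y15 ✓
(Status=G38, OrderID=o, CustID=674): row 13 → Product = Y12 ✓
(Status=G43, OrderID=t, CustID=676): row 16 → Product = Y71 ✓
(Status=G43, OrderID=n, CustID=674): row 17 → Product = Y40 ✓
Every {Status, OrderID, CustID} value is associated with a single Product value, so {Status, OrderID, CustID} → Product holds.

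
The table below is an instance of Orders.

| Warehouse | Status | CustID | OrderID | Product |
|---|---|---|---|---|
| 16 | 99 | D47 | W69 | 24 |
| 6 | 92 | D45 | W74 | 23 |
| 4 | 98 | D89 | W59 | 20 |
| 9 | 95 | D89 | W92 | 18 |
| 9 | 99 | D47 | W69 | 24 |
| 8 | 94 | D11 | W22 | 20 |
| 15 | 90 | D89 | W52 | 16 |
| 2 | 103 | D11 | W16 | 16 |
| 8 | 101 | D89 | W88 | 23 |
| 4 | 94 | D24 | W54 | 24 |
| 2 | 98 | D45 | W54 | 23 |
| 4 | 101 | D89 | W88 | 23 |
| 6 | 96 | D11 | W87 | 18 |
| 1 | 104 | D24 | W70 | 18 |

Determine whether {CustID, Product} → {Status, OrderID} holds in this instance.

No

(CustID=D47, Product=24): 2 rows → {Status,OrderID} = (99, W69), (99, W69) ✓
(CustID=D45, Product=23): 2 rows → {Status,OrderID} takes values {(92, W74), (98, W54)} — violation
(CustID=D89, Product=20): 1 row → {Status,OrderID} = (98, W59) ✓
(CustID=D89, Product=18): 1 row → {Status,OrderID} = (95, W92) ✓
(CustID=D11, Product=20): 1 row → {Status,OrderID} = (94, W22) ✓
(CustID=D89, Product=16): 1 row → {Status,OrderID} = (90, W52) ✓
(CustID=D11, Product=16): 1 row → {Status,OrderID} = (103, W16) ✓
(CustID=D89, Product=23): 2 rows → {Status,OrderID} = (101, W88), (101, W88) ✓
(CustID=D24, Product=24): 1 row → {Status,OrderID} = (94, W54) ✓
(CustID=D11, Product=18): 1 row → {Status,OrderID} = (96, W87) ✓
(CustID=D24, Product=18): 1 row → {Status,OrderID} = (104, W70) ✓
Two rows agree on {CustID, Product} but differ on {Status, OrderID}, so {CustID, Product} → {Status, OrderID} does not hold.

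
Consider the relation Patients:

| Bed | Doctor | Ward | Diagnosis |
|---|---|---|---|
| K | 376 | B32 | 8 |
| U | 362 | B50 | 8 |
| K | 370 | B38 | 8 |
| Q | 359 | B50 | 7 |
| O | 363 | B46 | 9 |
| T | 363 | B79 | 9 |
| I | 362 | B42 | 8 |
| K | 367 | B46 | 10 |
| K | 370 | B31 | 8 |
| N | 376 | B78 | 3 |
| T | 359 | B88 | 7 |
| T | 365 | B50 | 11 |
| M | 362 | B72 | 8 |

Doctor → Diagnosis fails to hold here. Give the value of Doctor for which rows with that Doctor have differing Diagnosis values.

Doctor=376: 2 rows → Diagnosis takes values {8, 3} — violation
Doctor=362: 3 rows → Diagnosis = 8, 8, 8 ✓
Doctor=370: 2 rows → Diagnosis = 8, 8 ✓
Doctor=359: 2 rows → Diagnosis = 7, 7 ✓
Doctor=363: 2 rows → Diagnosis = 9, 9 ✓
Doctor=367: 1 row → Diagnosis = 10 ✓
Doctor=365: 1 row → Diagnosis = 11 ✓
The only Doctor value with inconsistent Diagnosis is Doctor=376.

376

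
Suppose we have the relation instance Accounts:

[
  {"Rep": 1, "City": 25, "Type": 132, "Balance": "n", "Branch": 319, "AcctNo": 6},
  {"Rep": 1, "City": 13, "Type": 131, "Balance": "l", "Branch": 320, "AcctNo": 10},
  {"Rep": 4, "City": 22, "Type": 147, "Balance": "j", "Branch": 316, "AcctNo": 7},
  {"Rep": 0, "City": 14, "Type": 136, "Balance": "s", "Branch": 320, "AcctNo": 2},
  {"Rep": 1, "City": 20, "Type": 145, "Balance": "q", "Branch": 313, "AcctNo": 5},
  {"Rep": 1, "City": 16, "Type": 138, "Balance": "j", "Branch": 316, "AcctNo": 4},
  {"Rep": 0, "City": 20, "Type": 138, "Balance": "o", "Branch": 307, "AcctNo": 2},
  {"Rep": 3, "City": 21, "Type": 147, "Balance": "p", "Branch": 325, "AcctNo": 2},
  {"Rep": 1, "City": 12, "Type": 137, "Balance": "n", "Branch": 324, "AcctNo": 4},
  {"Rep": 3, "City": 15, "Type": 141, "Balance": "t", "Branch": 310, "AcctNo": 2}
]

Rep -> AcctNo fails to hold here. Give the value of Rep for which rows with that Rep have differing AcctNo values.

Rep=1: 5 rows → AcctNo takes values {6, 10, 5, 4} — violation
Rep=4: 1 row → AcctNo = 7 ✓
Rep=0: 2 rows → AcctNo = 2, 2 ✓
Rep=3: 2 rows → AcctNo = 2, 2 ✓
The only Rep value with inconsistent AcctNo is Rep=1.

1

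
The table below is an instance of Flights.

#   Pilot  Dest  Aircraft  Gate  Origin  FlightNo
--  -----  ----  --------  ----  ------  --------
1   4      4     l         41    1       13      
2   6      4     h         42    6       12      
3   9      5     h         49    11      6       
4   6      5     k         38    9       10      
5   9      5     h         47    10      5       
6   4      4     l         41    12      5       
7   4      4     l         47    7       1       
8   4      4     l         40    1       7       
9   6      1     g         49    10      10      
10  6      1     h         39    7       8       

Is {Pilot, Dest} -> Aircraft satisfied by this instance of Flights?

(Pilot=4, Dest=4): rows 1, 6, 7, 8 → Aircraft = l, l, l, l ✓
(Pilot=6, Dest=4): row 2 → Aircraft = h ✓
(Pilot=9, Dest=5): rows 3, 5 → Aircraft = h, h ✓
(Pilot=6, Dest=5): row 4 → Aircraft = k ✓
(Pilot=6, Dest=1): rows 9, 10 → Aircraft takes values {g, h} — violation
Two rows agree on {Pilot, Dest} but differ on Aircraft, so {Pilot, Dest} -> Aircraft does not hold.

No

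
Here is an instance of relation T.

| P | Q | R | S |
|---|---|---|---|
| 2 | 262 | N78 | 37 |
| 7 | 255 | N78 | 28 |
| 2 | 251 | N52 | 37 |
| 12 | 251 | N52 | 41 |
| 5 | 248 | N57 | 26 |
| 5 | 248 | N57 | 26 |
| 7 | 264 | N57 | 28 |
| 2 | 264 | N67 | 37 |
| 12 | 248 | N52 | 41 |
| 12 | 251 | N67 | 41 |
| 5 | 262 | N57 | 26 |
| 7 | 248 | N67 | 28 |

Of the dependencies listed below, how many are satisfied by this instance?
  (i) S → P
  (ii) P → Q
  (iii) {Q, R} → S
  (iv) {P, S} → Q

1

(i) S → P: every LHS value maps to a single RHS value — holds.
(ii) P → Q: P=2: 3 rows → Q takes values {262, 251, 264} — violation; P=7: 3 rows → Q takes values {255, 264, 248} — violation; P=12: 3 rows → Q takes values {251, 248} — violation; P=5: 3 rows → Q takes values {248, 262} — violation — fails.
(iii) {Q, R} → S: (Q=251, R=N52): 2 rows → S takes values {37, 41} — violation — fails.
(iv) {P, S} → Q: (P=2, S=37): 3 rows → Q takes values {262, 251, 264} — violation; (P=7, S=28): 3 rows → Q takes values {255, 264, 248} — violation; (P=12, S=41): 3 rows → Q takes values {251, 248} — violation; (P=5, S=26): 3 rows → Q takes values {248, 262} — violation — fails.
1 of the 4 dependencies holds.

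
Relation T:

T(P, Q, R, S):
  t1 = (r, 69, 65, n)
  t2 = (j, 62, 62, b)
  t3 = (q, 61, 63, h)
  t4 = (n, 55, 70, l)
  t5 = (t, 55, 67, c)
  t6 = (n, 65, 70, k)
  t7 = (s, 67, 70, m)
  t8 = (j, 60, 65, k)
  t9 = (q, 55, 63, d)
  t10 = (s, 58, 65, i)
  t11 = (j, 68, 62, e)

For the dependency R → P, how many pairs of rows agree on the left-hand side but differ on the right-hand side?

R=65: violating pairs (1,8), (1,10), (8,10) — 3 pairs.
R=62: all 2 rows agree on P — 0 pairs.
R=63: all 2 rows agree on P — 0 pairs.
R=70: violating pairs (4,7), (6,7) — 2 pairs.

5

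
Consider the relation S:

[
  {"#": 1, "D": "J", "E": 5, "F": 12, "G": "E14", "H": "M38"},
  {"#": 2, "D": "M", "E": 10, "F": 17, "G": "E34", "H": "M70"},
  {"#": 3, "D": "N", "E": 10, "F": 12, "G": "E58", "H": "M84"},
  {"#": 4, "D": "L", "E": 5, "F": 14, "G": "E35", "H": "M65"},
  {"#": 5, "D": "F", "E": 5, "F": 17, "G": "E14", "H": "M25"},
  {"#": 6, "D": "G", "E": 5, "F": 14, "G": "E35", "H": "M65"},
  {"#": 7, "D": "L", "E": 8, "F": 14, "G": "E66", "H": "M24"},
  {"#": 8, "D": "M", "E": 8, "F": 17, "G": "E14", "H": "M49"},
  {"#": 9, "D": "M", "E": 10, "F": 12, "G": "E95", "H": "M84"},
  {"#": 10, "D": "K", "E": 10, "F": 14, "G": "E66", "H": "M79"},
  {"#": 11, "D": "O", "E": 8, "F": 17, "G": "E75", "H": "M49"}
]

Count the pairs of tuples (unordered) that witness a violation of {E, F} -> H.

(E=10, F=12): all 2 rows agree on H — 0 pairs.
(E=5, F=14): all 2 rows agree on H — 0 pairs.
(E=8, F=17): all 2 rows agree on H — 0 pairs.

0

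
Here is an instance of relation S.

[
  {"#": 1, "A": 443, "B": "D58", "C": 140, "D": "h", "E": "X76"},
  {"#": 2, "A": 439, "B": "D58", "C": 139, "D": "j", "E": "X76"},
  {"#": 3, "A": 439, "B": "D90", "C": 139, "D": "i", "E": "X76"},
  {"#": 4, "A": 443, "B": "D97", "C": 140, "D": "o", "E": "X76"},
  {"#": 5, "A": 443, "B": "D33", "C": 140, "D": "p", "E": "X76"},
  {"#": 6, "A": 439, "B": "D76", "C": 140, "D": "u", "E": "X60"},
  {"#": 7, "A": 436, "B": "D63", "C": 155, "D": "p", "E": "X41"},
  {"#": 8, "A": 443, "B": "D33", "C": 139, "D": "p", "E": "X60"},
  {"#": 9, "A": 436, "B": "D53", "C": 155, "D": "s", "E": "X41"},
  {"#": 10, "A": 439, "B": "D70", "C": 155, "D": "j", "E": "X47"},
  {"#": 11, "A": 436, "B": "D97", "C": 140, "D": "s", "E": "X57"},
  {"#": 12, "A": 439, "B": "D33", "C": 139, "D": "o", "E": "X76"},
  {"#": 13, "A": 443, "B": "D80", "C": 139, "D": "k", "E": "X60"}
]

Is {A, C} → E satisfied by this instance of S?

Yes

(A=443, C=140): rows 1, 4, 5 → E = X76, X76, X76 ✓
(A=439, C=139): rows 2, 3, 12 → E = X76, X76, X76 ✓
(A=439, C=140): row 6 → E = X60 ✓
(A=436, C=155): rows 7, 9 → E = X41, X41 ✓
(A=443, C=139): rows 8, 13 → E = X60, X60 ✓
(A=439, C=155): row 10 → E = X47 ✓
(A=436, C=140): row 11 → E = X57 ✓
Every {A, C} value is associated with a single E value, so {A, C} → E holds.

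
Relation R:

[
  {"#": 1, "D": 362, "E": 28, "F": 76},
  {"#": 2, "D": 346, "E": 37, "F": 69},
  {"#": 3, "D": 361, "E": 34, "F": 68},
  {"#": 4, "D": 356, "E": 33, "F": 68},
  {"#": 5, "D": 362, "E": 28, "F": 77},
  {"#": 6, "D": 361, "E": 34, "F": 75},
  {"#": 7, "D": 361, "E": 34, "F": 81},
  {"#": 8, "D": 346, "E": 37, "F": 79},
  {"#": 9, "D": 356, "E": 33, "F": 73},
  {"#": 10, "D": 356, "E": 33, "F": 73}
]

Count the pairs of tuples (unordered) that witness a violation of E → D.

0

E=28: all 2 rows agree on D — 0 pairs.
E=37: all 2 rows agree on D — 0 pairs.
E=34: all 3 rows agree on D — 0 pairs.
E=33: all 3 rows agree on D — 0 pairs.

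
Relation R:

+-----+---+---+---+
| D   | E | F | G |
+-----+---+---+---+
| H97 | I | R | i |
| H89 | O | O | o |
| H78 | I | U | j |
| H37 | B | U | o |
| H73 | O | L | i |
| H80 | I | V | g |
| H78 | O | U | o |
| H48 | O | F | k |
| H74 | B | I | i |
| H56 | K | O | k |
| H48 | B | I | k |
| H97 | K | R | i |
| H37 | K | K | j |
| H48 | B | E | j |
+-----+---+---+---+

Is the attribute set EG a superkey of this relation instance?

No

Two distinct rows share (E=O, G=o), so EG does not determine every attribute — not a superkey.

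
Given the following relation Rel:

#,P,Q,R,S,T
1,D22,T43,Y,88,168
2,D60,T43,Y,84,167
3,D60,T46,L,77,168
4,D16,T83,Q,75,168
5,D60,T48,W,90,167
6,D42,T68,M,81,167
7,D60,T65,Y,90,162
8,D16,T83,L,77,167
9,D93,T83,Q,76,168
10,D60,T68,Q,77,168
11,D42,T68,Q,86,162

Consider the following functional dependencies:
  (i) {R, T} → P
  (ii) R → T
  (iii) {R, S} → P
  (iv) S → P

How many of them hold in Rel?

(i) {R, T} → P: (R=Q, T=168): rows 4, 9, 10 → P takes values {D16, D93, D60} — violation — fails.
(ii) R → T: R=Y: rows 1, 2, 7 → T takes values {168, 167, 162} — violation; R=L: rows 3, 8 → T takes values {168, 167} — violation; R=Q: rows 4, 9, 10, 11 → T takes values {168, 162} — violation — fails.
(iii) {R, S} → P: (R=L, S=77): rows 3, 8 → P takes values {D60, D16} — violation — fails.
(iv) S → P: S=77: rows 3, 8, 10 → P takes values {D60, D16} — violation — fails.
None of the 4 dependencies hold.

0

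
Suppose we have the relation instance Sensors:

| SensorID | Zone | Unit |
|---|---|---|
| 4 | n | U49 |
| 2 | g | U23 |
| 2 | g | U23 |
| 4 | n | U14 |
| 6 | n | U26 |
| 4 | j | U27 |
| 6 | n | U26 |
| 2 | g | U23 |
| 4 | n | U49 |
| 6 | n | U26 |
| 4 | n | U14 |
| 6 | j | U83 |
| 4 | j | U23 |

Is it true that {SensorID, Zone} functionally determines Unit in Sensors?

(SensorID=4, Zone=n): 4 rows → Unit takes values {U49, U14} — violation
(SensorID=2, Zone=g): 3 rows → Unit = U23, U23, U23 ✓
(SensorID=6, Zone=n): 3 rows → Unit = U26, U26, U26 ✓
(SensorID=4, Zone=j): 2 rows → Unit takes values {U27, U23} — violation
(SensorID=6, Zone=j): 1 row → Unit = U83 ✓
Two rows agree on {SensorID, Zone} but differ on Unit, so {SensorID, Zone} → Unit does not hold.

No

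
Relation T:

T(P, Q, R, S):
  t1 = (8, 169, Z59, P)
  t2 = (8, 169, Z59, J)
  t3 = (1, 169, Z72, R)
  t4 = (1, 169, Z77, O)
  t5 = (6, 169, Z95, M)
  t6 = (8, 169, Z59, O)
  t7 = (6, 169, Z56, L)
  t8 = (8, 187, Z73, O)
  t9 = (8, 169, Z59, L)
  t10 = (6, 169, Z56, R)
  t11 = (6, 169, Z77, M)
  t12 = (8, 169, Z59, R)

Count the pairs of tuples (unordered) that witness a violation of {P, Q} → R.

6

(P=8, Q=169): all 5 rows agree on R — 0 pairs.
(P=1, Q=169): violating pairs (3,4) — 1 pair.
(P=6, Q=169): violating pairs (5,7), (5,10), (5,11), (7,11), (10,11) — 5 pairs.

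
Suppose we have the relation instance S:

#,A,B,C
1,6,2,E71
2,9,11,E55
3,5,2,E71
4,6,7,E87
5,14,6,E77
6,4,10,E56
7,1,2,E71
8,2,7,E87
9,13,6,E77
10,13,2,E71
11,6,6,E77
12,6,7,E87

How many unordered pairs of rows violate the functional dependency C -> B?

C=E71: all 4 rows agree on B — 0 pairs.
C=E87: all 3 rows agree on B — 0 pairs.
C=E77: all 3 rows agree on B — 0 pairs.

0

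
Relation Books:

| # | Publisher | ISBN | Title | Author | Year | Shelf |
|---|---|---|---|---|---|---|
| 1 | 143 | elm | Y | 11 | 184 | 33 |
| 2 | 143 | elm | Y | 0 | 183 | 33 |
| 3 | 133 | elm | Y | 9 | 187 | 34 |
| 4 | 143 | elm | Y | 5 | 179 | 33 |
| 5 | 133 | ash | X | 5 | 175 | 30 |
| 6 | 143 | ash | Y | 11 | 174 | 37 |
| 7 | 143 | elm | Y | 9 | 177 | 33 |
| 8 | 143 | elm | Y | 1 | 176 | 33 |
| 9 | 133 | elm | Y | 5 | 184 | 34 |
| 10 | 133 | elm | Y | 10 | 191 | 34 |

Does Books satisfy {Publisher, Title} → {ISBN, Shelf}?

No

(Publisher=143, Title=Y): rows 1, 2, 4, 6, 7, 8 → {ISBN,Shelf} takes values {(elm, 33), (ash, 37)} — violation
(Publisher=133, Title=Y): rows 3, 9, 10 → {ISBN,Shelf} = (elm, 34), (elm, 34), (elm, 34) ✓
(Publisher=133, Title=X): row 5 → {ISBN,Shelf} = (ash, 30) ✓
Two rows agree on {Publisher, Title} but differ on {ISBN, Shelf}, so {Publisher, Title} → {ISBN, Shelf} does not hold.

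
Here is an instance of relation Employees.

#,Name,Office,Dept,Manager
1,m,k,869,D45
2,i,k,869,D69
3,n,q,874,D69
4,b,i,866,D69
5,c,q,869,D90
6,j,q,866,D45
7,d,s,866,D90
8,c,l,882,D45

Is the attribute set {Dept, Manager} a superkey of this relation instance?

Yes

All 8 rows have distinct {Dept, Manager} values, so {Dept, Manager} → (all attributes) holds and {Dept, Manager} is a superkey.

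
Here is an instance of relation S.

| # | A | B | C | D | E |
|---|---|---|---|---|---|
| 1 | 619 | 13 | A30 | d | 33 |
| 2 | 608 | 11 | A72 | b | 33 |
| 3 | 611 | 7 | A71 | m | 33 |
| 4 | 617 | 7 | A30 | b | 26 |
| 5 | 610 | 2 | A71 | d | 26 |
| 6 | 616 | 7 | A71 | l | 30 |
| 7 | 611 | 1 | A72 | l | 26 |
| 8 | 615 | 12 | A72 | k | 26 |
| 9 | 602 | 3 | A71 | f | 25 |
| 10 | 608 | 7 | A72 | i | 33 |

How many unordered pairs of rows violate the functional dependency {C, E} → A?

(C=A72, E=33): all 2 rows agree on A — 0 pairs.
(C=A72, E=26): violating pairs (7,8) — 1 pair.

1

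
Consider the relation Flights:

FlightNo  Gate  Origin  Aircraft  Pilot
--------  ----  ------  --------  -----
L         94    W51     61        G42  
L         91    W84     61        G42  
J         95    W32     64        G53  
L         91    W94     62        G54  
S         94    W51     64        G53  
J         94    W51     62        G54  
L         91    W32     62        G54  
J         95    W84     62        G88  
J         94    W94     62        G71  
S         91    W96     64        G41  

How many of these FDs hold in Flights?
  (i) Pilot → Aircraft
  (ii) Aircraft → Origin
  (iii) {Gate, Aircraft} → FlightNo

2

(i) Pilot → Aircraft: every LHS value maps to a single RHS value — holds.
(ii) Aircraft → Origin: Aircraft=61: 2 rows → Origin takes values {W51, W84} — violation; Aircraft=64: 3 rows → Origin takes values {W32, W51, W96} — violation; Aircraft=62: 5 rows → Origin takes values {W94, W51, W32, W84} — violation — fails.
(iii) {Gate, Aircraft} → FlightNo: every LHS value maps to a single RHS value — holds.
2 of the 3 dependencies hold.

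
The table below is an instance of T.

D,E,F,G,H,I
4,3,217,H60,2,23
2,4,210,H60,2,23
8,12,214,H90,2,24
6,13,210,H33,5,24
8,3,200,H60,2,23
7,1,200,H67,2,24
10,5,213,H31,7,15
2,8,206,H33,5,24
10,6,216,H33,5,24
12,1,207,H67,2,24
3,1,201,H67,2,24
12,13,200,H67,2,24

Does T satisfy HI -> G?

No

(H=2, I=23): 3 rows → G = H60, H60, H60 ✓
(H=2, I=24): 5 rows → G takes values {H90, H67} — violation
(H=5, I=24): 3 rows → G = H33, H33, H33 ✓
(H=7, I=15): 1 row → G = H31 ✓
Two rows agree on HI but differ on G, so HI -> G does not hold.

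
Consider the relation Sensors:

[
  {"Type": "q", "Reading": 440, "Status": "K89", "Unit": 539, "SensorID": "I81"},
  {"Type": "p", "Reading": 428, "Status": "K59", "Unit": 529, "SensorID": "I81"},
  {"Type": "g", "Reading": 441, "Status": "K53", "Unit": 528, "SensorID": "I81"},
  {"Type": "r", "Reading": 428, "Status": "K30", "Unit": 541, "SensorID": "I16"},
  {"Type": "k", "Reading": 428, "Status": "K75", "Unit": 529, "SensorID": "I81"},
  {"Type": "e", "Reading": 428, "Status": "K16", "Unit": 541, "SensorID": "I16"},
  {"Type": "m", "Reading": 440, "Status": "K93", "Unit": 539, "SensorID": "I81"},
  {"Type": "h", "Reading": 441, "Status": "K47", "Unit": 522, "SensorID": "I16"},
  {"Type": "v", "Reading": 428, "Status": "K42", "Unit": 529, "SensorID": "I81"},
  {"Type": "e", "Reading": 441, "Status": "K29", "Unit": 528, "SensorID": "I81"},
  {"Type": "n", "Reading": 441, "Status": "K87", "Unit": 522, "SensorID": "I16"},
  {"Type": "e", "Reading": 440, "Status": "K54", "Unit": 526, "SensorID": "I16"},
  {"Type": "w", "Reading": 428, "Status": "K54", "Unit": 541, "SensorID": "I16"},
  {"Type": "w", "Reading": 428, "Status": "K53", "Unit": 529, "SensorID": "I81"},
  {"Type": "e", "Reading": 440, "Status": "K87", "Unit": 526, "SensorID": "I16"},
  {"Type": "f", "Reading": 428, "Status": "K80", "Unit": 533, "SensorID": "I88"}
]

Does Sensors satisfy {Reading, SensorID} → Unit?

Yes

(Reading=440, SensorID=I81): 2 rows → Unit = 539, 539 ✓
(Reading=428, SensorID=I81): 4 rows → Unit = 529, 529, 529, 529 ✓
(Reading=441, SensorID=I81): 2 rows → Unit = 528, 528 ✓
(Reading=428, SensorID=I16): 3 rows → Unit = 541, 541, 541 ✓
(Reading=441, SensorID=I16): 2 rows → Unit = 522, 522 ✓
(Reading=440, SensorID=I16): 2 rows → Unit = 526, 526 ✓
(Reading=428, SensorID=I88): 1 row → Unit = 533 ✓
Every {Reading, SensorID} value is associated with a single Unit value, so {Reading, SensorID} → Unit holds.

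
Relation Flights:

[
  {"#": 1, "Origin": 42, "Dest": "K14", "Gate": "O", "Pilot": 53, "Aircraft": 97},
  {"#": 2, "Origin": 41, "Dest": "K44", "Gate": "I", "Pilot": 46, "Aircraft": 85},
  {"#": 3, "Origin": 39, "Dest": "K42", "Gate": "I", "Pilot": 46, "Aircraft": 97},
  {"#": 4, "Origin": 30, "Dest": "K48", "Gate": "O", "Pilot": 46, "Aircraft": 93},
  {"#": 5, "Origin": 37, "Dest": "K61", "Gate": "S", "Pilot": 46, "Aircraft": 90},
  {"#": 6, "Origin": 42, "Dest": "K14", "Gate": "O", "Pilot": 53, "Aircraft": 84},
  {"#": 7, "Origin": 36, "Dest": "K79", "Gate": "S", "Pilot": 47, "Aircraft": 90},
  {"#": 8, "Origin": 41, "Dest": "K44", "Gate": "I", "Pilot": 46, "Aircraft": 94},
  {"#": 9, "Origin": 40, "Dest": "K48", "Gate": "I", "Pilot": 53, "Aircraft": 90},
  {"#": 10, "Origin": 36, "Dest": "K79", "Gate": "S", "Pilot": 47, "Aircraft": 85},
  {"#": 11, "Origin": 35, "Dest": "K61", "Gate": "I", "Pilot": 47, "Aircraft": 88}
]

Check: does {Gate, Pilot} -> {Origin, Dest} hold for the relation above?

No

(Gate=O, Pilot=53): rows 1, 6 → {Origin,Dest} = (42, K14), (42, K14) ✓
(Gate=I, Pilot=46): rows 2, 3, 8 → {Origin,Dest} takes values {(41, K44), (39, K42)} — violation
(Gate=O, Pilot=46): row 4 → {Origin,Dest} = (30, K48) ✓
(Gate=S, Pilot=46): row 5 → {Origin,Dest} = (37, K61) ✓
(Gate=S, Pilot=47): rows 7, 10 → {Origin,Dest} = (36, K79), (36, K79) ✓
(Gate=I, Pilot=53): row 9 → {Origin,Dest} = (40, K48) ✓
(Gate=I, Pilot=47): row 11 → {Origin,Dest} = (35, K61) ✓
Two rows agree on {Gate, Pilot} but differ on {Origin, Dest}, so {Gate, Pilot} -> {Origin, Dest} does not hold.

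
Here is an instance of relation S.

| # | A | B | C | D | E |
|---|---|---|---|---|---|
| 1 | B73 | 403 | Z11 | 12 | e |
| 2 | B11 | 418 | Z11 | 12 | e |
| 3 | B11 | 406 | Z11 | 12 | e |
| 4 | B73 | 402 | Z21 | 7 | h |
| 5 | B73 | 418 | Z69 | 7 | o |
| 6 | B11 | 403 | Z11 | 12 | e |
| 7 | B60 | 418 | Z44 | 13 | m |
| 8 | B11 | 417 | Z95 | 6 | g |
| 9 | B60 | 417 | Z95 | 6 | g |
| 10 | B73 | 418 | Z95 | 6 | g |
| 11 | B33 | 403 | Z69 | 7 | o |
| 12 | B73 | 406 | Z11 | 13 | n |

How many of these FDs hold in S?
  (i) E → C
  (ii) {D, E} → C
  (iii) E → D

3

(i) E → C: every LHS value maps to a single RHS value — holds.
(ii) {D, E} → C: every LHS value maps to a single RHS value — holds.
(iii) E → D: every LHS value maps to a single RHS value — holds.
3 of the 3 dependencies hold.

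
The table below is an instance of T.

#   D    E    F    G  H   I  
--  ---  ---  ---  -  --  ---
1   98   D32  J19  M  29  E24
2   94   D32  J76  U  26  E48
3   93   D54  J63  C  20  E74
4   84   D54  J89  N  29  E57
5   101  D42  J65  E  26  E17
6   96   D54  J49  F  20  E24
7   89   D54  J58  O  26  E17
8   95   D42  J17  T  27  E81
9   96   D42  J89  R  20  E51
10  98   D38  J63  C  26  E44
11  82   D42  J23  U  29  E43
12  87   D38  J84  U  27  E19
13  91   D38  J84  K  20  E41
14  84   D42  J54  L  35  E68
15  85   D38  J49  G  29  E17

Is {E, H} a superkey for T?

Rows 3 and 6 have the same {E, H} value (E=D54, H=20) but are distinct tuples, so {E, H} does not determine every attribute — not a superkey.

No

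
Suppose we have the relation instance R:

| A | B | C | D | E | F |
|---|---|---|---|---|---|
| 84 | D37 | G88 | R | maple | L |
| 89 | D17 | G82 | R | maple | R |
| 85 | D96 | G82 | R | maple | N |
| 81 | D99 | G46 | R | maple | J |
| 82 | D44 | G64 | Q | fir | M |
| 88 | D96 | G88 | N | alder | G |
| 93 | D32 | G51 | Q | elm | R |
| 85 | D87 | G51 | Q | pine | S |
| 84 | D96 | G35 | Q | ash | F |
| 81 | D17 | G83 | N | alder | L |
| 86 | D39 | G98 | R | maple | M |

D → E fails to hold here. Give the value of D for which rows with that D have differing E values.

Q

D=R: 5 rows → E = maple, maple, maple, maple, maple ✓
D=Q: 4 rows → E takes values {fir, elm, pine, ash} — violation
D=N: 2 rows → E = alder, alder ✓
The only D value with inconsistent E is D=Q.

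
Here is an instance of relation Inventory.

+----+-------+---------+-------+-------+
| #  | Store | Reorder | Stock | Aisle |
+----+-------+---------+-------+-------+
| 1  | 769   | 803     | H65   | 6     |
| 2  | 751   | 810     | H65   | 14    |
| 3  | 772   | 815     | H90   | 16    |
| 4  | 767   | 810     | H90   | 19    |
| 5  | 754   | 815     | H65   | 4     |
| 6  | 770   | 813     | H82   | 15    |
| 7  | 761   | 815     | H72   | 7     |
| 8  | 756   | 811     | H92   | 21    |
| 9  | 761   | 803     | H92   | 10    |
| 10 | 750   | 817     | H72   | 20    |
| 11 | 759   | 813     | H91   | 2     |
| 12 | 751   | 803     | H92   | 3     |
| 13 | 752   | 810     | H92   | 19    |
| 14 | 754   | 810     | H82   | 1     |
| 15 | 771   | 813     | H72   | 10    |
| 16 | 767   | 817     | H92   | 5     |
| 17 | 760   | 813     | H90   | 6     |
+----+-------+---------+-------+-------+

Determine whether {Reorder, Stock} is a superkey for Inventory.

Rows 9 and 12 have the same {Reorder, Stock} value (Reorder=803, Stock=H92) but are distinct tuples, so {Reorder, Stock} does not determine every attribute — not a superkey.

No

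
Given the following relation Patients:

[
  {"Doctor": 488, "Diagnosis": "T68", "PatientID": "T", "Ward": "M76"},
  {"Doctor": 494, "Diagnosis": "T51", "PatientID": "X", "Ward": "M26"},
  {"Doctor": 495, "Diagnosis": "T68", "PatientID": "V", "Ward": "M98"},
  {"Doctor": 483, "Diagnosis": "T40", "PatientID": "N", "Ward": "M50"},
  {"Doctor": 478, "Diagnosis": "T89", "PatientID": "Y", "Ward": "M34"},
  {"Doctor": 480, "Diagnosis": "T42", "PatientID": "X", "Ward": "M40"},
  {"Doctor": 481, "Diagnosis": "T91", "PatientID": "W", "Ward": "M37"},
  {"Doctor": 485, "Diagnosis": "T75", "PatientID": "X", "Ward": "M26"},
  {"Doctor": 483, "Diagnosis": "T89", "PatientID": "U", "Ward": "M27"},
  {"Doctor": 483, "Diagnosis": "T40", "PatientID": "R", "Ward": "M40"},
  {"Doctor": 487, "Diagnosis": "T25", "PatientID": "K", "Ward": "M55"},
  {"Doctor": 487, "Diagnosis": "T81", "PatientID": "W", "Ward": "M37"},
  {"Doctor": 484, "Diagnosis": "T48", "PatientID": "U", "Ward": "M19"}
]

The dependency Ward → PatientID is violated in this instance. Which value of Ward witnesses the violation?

Ward=M76: 1 row → PatientID = T ✓
Ward=M26: 2 rows → PatientID = X, X ✓
Ward=M98: 1 row → PatientID = V ✓
Ward=M50: 1 row → PatientID = N ✓
Ward=M34: 1 row → PatientID = Y ✓
Ward=M40: 2 rows → PatientID takes values {X, R} — violation
Ward=M37: 2 rows → PatientID = W, W ✓
Ward=M27: 1 row → PatientID = U ✓
Ward=M55: 1 row → PatientID = K ✓
Ward=M19: 1 row → PatientID = U ✓
The only Ward value with inconsistent PatientID is Ward=M40.

M40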